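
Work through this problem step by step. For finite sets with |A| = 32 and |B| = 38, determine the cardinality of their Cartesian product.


The Cartesian product A x B contains all ordered pairs (a, b).
|A x B| = |A| * |B| = 32 * 38 = 1216

1216


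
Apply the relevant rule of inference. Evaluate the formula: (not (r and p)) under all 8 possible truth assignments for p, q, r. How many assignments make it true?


Check all 8 assignments:
p=0, q=0, r=0: 1
p=0, q=0, r=1: 1
p=0, q=1, r=0: 1
p=0, q=1, r=1: 1
p=1, q=0, r=0: 1
p=1, q=0, r=1: 0
p=1, q=1, r=0: 1
p=1, q=1, r=1: 0
Count of True = 6

6


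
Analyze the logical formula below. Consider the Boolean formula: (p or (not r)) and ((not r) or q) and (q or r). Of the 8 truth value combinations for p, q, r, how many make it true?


Evaluate all 8 assignments for p, q, r:
p=0, q=0, r=0: 0
p=0, q=0, r=1: 0
p=0, q=1, r=0: 1
p=0, q=1, r=1: 0
p=1, q=0, r=0: 0
p=1, q=0, r=1: 0
p=1, q=1, r=0: 1
p=1, q=1, r=1: 1
Satisfying count = 3

3


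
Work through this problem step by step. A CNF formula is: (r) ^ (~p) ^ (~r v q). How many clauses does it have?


A CNF formula is a conjunction of clauses.
Clauses are separated by ^.
Counting the conjuncts: 3 clauses.

3


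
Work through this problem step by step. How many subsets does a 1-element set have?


The power set of a set with n elements has 2^n elements.
|P(S)| = 2^1 = 2

2


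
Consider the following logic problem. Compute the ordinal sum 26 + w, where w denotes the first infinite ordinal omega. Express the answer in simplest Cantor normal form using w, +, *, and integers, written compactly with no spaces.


Compute 26 + w.
Ordinal + is associative but NOT commutative; for finite n>0, n + w = w but w + n stays w+n.
Any finite left addend is absorbed by w on the right: 26 + w = w.
Result = w

w


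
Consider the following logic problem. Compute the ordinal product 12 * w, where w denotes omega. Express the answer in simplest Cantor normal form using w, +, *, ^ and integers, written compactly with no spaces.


Compute 12 * w.
Ordinal * is associative and left-distributive over +, but NOT commutative; for finite n>1, n*w = w but w*n stays w*n.
For finite n>0, n * w = sup{n*k : k<w} = w. So 12 * w = w.
Result = w

w


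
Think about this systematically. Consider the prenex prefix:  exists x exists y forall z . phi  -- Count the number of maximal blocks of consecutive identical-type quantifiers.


Quantifier-type sequence: E E A  (A=forall, E=exists)
Group into maximal same-type runs:
  Ex2 | Ax1
Number of blocks = 2

2


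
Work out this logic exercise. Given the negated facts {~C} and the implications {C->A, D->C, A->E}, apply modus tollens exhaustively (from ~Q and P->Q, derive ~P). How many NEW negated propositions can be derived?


Initial negated facts: {~C}
Apply modus tollens to closure:
  ~C and D->C  =>  ~D
Final negated: {~C, ~D}
New negations: {~D}
Count = 1

1


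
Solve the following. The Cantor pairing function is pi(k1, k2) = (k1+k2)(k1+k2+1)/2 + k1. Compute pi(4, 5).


k1 + k2 = 9
(k1+k2)(k1+k2+1)/2 = 9 * 10 / 2 = 45
pi = 45 + 4 = 49

49


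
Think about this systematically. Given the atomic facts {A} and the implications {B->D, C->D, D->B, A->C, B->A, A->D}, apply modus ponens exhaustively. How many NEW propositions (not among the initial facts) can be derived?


Initial facts: {A}
Apply modus ponens to closure:
  A and A->C  =>  C
  A and A->D  =>  D
  D and D->B  =>  B
Final known: {A, B, C, D}
New propositions: {B, C, D}
Count = 3

3


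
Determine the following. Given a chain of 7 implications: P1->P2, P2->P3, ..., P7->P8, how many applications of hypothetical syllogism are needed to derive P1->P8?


With 7 implications in a chain connecting 8 propositions:
P1->P2, P2->P3, ..., P7->P8
Steps needed = (number of implications) - 1 = 7 - 1 = 6

6


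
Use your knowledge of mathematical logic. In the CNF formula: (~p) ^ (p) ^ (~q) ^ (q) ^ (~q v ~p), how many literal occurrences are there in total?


Counting literals in each clause:
Clause 1: 1 literal(s)
Clause 2: 1 literal(s)
Clause 3: 1 literal(s)
Clause 4: 1 literal(s)
Clause 5: 2 literal(s)
Total = 6

6


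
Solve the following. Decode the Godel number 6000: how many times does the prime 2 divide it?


Factorize 6000 by dividing by 2 repeatedly.
Division steps: 2 divides 6000 exactly 4 time(s).
Exponent of 2 = 4

4


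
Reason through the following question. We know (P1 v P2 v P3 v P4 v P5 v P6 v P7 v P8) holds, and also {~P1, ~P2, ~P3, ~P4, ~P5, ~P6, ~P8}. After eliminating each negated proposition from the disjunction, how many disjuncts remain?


Original disjuncts (8): P1, P2, P3, P4, P5, P6, P7, P8
Negated (eliminate): ~P1, ~P2, ~P3, ~P4, ~P5, ~P6, ~P8
Remaining disjuncts: P7
Count = 8 - 7 = 1

1


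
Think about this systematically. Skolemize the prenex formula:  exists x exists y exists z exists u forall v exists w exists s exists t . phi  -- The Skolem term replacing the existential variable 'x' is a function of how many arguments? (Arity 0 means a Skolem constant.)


Quantifier prefix: exists x exists y exists z exists u forall v exists w exists s exists t
'x' is existentially quantified at position 1.
No universal quantifiers precede it.
Skolem function arity = 0 (a Skolem constant)

0


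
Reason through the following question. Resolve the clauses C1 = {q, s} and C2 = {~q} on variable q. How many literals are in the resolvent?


Remove q from C1 and ~q from C2.
C1 remainder: {s}
C2 remainder: {}
Union (resolvent): {s}
Resolvent has 1 literal(s).

1


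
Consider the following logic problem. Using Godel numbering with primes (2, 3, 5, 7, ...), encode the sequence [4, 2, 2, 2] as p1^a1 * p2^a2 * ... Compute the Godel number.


Encode each element as an exponent of the corresponding prime:
  2^4 = 16
  3^2 = 9
  5^2 = 25
  7^2 = 49
Product = 16 * 9 * 25 * 49 = 176400

176400


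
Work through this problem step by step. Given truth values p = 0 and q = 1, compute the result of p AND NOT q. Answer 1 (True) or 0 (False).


p = 0, q = 1
Operation: p AND NOT q
Evaluate: 0 AND NOT 1 = 0

0


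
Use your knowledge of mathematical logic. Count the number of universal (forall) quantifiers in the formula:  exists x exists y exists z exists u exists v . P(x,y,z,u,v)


Quantifier prefix: exists x exists y exists z exists u exists v
Mark each quantifier type:
  E E E E E
Universal count = 0, Existential count = 5
Asked for universal (forall) quantifiers: 0

0


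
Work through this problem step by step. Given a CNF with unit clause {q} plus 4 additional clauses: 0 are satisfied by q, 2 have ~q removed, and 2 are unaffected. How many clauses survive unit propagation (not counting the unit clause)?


Satisfied (removed): 0
Shortened (remain): 2
Unchanged (remain): 2
Remaining = 2 + 2 = 4

4


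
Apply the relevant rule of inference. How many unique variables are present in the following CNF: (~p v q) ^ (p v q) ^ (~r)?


Identify each variable that appears in the formula.
Variables found: p, q, r
Count = 3

3


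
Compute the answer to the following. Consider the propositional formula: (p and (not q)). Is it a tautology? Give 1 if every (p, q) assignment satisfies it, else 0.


Check all 4 assignments:
p=0, q=0: 0
p=0, q=1: 0
p=1, q=0: 1
p=1, q=1: 0
Satisfying count = 1/4.
Tautology iff count = 4: no.

0


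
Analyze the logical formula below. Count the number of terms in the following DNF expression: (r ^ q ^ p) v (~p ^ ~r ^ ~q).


A DNF formula is a disjunction of terms (conjunctions).
Terms are separated by v.
Counting the disjuncts: 2 terms.

2


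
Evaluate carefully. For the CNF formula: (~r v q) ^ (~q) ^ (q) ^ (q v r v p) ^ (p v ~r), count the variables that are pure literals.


Check each variable for pure literal status:
p: pure positive
q: mixed (not pure)
r: mixed (not pure)
Pure literal count = 1

1


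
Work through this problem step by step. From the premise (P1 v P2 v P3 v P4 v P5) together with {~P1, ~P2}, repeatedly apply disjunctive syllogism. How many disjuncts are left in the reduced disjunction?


Original disjuncts (5): P1, P2, P3, P4, P5
Negated (eliminate): ~P1, ~P2
Remaining disjuncts: P3, P4, P5
Count = 5 - 2 = 3

3


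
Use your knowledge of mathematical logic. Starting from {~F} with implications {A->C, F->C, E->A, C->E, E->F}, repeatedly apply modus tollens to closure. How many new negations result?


Initial negated facts: {~F}
Apply modus tollens to closure:
  ~F and E->F  =>  ~E
  ~E and C->E  =>  ~C
  ~C and A->C  =>  ~A
Final negated: {~A, ~C, ~E, ~F}
New negations: {~A, ~C, ~E}
Count = 3

3


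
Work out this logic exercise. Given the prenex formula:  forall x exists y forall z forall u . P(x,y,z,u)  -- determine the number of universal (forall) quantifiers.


Quantifier prefix: forall x exists y forall z forall u
Mark each quantifier type:
  U E U U
Universal count = 3, Existential count = 1
Asked for universal (forall) quantifiers: 3

3


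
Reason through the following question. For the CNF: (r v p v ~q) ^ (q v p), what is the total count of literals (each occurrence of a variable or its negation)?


Counting literals in each clause:
Clause 1: 3 literal(s)
Clause 2: 2 literal(s)
Total = 5

5


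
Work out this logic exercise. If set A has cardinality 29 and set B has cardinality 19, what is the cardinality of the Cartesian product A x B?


The Cartesian product A x B contains all ordered pairs (a, b).
|A x B| = |A| * |B| = 29 * 19 = 551

551


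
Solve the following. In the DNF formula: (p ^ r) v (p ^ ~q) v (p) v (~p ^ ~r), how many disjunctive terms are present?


A DNF formula is a disjunction of terms (conjunctions).
Terms are separated by v.
Counting the disjuncts: 4 terms.

4


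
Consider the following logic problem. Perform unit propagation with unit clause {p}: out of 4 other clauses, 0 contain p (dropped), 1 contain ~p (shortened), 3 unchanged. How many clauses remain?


Satisfied (removed): 0
Shortened (remain): 1
Unchanged (remain): 3
Remaining = 1 + 3 = 4

4


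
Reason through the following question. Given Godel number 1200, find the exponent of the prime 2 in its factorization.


Factorize 1200 by dividing by 2 repeatedly.
Division steps: 2 divides 1200 exactly 4 time(s).
Exponent of 2 = 4

4


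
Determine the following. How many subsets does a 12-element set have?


The power set of a set with n elements has 2^n elements.
|P(S)| = 2^12 = 4096

4096


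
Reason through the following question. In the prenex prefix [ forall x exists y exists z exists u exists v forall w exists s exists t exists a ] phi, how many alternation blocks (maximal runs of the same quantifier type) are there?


Quantifier-type sequence: A E E E E A E E E  (A=forall, E=exists)
Group into maximal same-type runs:
  Ax1 | Ex4 | Ax1 | Ex3
Number of blocks = 4

4


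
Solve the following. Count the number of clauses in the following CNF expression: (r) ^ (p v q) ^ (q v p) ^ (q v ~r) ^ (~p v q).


A CNF formula is a conjunction of clauses.
Clauses are separated by ^.
Counting the conjuncts: 5 clauses.

5


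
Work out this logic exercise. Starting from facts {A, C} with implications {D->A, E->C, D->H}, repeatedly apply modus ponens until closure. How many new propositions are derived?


Initial facts: {A, C}
Apply modus ponens to closure:
  (no implication fires)
Final known: {A, C}
New propositions: {(none)}
Count = 0

0


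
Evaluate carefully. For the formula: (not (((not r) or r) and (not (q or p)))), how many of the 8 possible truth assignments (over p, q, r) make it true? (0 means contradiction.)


Check all 8 assignments:
p=0, q=0, r=0: 0
p=0, q=0, r=1: 0
p=0, q=1, r=0: 1
p=0, q=1, r=1: 1
p=1, q=0, r=0: 1
p=1, q=0, r=1: 1
p=1, q=1, r=0: 1
p=1, q=1, r=1: 1
Count of True = 6

6


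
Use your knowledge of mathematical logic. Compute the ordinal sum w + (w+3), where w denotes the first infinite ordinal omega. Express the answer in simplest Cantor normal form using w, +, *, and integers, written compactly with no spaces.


Compute w + (w+3).
Ordinal + is associative but NOT commutative; for finite n>0, n + w = w but w + n stays w+n.
w + (w+3) = (w+w) + 3 = w*2+3.
Result = w*2+3

w*2+3


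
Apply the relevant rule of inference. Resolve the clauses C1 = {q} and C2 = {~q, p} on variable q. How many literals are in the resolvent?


Remove q from C1 and ~q from C2.
C1 remainder: {}
C2 remainder: {p}
Union (resolvent): {p}
Resolvent has 1 literal(s).

1


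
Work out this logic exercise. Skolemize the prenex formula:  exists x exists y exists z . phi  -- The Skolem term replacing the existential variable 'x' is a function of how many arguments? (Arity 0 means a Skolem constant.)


Quantifier prefix: exists x exists y exists z
'x' is existentially quantified at position 1.
No universal quantifiers precede it.
Skolem function arity = 0 (a Skolem constant)

0


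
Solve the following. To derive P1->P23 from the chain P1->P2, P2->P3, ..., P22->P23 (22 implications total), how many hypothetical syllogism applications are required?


With 22 implications in a chain connecting 23 propositions:
P1->P2, P2->P3, ..., P22->P23
Steps needed = (number of implications) - 1 = 22 - 1 = 21

21


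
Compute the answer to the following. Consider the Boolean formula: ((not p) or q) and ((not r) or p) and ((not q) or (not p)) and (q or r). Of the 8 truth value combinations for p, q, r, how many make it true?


Evaluate all 8 assignments for p, q, r:
p=0, q=0, r=0: 0
p=0, q=0, r=1: 0
p=0, q=1, r=0: 1
p=0, q=1, r=1: 0
p=1, q=0, r=0: 0
p=1, q=0, r=1: 0
p=1, q=1, r=0: 0
p=1, q=1, r=1: 0
Satisfying count = 1

1


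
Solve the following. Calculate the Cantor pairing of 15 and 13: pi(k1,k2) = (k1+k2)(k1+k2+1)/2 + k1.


k1 + k2 = 28
(k1+k2)(k1+k2+1)/2 = 28 * 29 / 2 = 406
pi = 406 + 15 = 421

421


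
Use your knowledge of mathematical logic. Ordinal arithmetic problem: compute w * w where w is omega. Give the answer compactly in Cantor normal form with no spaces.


Compute w * w.
Ordinal * is associative and left-distributive over +, but NOT commutative; for finite n>1, n*w = w but w*n stays w*n.
w * w = w^2 by definition.
Result = w^2

w^2


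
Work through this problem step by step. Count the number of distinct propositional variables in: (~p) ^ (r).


Identify each variable that appears in the formula.
Variables found: p, r
Count = 2

2


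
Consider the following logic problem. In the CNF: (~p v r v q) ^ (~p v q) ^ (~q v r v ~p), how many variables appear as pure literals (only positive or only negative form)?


Check each variable for pure literal status:
p: pure negative
q: mixed (not pure)
r: pure positive
Pure literal count = 2

2


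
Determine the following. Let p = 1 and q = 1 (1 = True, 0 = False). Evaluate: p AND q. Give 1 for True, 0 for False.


p = 1, q = 1
Operation: p AND q
Evaluate: 1 AND 1 = 1

1


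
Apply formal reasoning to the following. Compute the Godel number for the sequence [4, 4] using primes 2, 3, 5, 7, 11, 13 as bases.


Encode each element as an exponent of the corresponding prime:
  2^4 = 16
  3^4 = 81
Product = 16 * 81 = 1296

1296


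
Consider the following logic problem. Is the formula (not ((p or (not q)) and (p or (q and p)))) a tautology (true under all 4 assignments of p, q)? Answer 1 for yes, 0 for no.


Check all 4 assignments:
p=0, q=0: 1
p=0, q=1: 1
p=1, q=0: 0
p=1, q=1: 0
Satisfying count = 2/4.
Tautology iff count = 4: no.

0


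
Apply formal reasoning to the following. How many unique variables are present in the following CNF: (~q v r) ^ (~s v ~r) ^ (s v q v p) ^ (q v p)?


Identify each variable that appears in the formula.
Variables found: p, q, r, s
Count = 4

4


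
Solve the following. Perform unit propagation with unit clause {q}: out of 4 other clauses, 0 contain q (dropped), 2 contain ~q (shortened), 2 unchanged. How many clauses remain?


Satisfied (removed): 0
Shortened (remain): 2
Unchanged (remain): 2
Remaining = 2 + 2 = 4

4


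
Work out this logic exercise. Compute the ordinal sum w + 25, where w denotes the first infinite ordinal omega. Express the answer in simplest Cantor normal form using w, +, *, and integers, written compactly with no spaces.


Compute w + 25.
Ordinal + is associative but NOT commutative; for finite n>0, n + w = w but w + n stays w+n.
w + 25 is already in normal form (a successor ordinal beyond w).
Result = w+25

w+25


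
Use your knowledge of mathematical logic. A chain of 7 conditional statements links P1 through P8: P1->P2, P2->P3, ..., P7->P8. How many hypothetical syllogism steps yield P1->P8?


With 7 implications in a chain connecting 8 propositions:
P1->P2, P2->P3, ..., P7->P8
Steps needed = (number of implications) - 1 = 7 - 1 = 6

6


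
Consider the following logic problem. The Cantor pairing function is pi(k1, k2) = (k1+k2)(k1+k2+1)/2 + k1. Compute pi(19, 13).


k1 + k2 = 32
(k1+k2)(k1+k2+1)/2 = 32 * 33 / 2 = 528
pi = 528 + 19 = 547

547


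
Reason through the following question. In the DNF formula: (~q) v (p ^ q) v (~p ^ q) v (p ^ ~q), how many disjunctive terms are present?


A DNF formula is a disjunction of terms (conjunctions).
Terms are separated by v.
Counting the disjuncts: 4 terms.

4


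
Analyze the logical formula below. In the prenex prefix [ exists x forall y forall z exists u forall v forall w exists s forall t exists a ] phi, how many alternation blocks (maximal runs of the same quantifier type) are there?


Quantifier-type sequence: E A A E A A E A E  (A=forall, E=exists)
Group into maximal same-type runs:
  Ex1 | Ax2 | Ex1 | Ax2 | Ex1 | Ax1 | Ex1
Number of blocks = 7

7


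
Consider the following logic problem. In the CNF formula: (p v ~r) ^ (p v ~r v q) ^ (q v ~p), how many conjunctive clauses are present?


A CNF formula is a conjunction of clauses.
Clauses are separated by ^.
Counting the conjuncts: 3 clauses.

3


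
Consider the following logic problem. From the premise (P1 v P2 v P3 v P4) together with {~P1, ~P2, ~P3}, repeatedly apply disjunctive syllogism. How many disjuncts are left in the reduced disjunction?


Original disjuncts (4): P1, P2, P3, P4
Negated (eliminate): ~P1, ~P2, ~P3
Remaining disjuncts: P4
Count = 4 - 3 = 1

1


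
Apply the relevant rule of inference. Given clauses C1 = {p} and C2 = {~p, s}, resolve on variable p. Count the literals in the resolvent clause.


Remove p from C1 and ~p from C2.
C1 remainder: {}
C2 remainder: {s}
Union (resolvent): {s}
Resolvent has 1 literal(s).

1


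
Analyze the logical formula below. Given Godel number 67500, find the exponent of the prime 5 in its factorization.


Factorize 67500 by dividing by 5 repeatedly.
Division steps: 5 divides 67500 exactly 4 time(s).
Exponent of 5 = 4

4


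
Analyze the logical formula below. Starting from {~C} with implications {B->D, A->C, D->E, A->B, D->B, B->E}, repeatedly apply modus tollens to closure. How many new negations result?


Initial negated facts: {~C}
Apply modus tollens to closure:
  ~C and A->C  =>  ~A
Final negated: {~A, ~C}
New negations: {~A}
Count = 1

1


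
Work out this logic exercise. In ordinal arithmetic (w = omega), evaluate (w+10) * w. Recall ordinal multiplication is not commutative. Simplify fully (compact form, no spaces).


Compute (w+10) * w.
Ordinal * is associative and left-distributive over +, but NOT commutative; for finite n>1, n*w = w but w*n stays w*n.
(w+10) * w = sup{(w+10)*k : k<w} = sup{w*k+10} = w^2 (the +10 tail is absorbed in the limit).
Result = w^2

w^2


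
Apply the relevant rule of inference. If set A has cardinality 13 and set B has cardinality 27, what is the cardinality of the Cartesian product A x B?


The Cartesian product A x B contains all ordered pairs (a, b).
|A x B| = |A| * |B| = 13 * 27 = 351

351


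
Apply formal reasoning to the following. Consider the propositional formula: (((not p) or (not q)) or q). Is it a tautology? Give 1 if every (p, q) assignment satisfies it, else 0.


Check all 4 assignments:
p=0, q=0: 1
p=0, q=1: 1
p=1, q=0: 1
p=1, q=1: 1
Satisfying count = 4/4.
Tautology iff count = 4: yes.

1


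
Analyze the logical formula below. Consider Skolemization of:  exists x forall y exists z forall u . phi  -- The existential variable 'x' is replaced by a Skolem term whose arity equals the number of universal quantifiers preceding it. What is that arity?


Quantifier prefix: exists x forall y exists z forall u
'x' is existentially quantified at position 1.
No universal quantifiers precede it.
Skolem function arity = 0 (a Skolem constant)

0


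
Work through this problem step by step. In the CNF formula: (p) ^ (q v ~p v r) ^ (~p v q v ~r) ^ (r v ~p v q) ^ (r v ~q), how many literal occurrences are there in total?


Counting literals in each clause:
Clause 1: 1 literal(s)
Clause 2: 3 literal(s)
Clause 3: 3 literal(s)
Clause 4: 3 literal(s)
Clause 5: 2 literal(s)
Total = 12

12


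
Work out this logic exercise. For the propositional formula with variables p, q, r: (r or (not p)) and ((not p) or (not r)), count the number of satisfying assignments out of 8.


Evaluate all 8 assignments for p, q, r:
p=0, q=0, r=0: 1
p=0, q=0, r=1: 1
p=0, q=1, r=0: 1
p=0, q=1, r=1: 1
p=1, q=0, r=0: 0
p=1, q=0, r=1: 0
p=1, q=1, r=0: 0
p=1, q=1, r=1: 0
Satisfying count = 4

4


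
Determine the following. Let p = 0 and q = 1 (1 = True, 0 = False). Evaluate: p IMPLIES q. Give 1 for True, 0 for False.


p = 0, q = 1
Operation: p IMPLIES q
Evaluate: 0 IMPLIES 1 = 1

1


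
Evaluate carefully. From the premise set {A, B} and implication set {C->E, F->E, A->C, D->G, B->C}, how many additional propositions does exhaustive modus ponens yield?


Initial facts: {A, B}
Apply modus ponens to closure:
  A and A->C  =>  C
  C and C->E  =>  E
Final known: {A, B, C, E}
New propositions: {C, E}
Count = 2

2


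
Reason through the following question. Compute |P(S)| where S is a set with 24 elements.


The power set of a set with n elements has 2^n elements.
|P(S)| = 2^24 = 16777216

16777216


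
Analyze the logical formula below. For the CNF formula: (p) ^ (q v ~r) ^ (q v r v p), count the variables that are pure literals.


Check each variable for pure literal status:
p: pure positive
q: pure positive
r: mixed (not pure)
Pure literal count = 2

2


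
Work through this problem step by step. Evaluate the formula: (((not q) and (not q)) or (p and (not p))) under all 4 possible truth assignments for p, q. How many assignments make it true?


Check all 4 assignments:
p=0, q=0: 1
p=0, q=1: 0
p=1, q=0: 1
p=1, q=1: 0
Count of True = 2

2


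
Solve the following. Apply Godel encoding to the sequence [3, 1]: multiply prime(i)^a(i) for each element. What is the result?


Encode each element as an exponent of the corresponding prime:
  2^3 = 8
  3^1 = 3
Product = 8 * 3 = 24

24


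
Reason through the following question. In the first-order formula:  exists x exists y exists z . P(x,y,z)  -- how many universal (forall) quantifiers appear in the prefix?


Quantifier prefix: exists x exists y exists z
Mark each quantifier type:
  E E E
Universal count = 0, Existential count = 3
Asked for universal (forall) quantifiers: 0

0


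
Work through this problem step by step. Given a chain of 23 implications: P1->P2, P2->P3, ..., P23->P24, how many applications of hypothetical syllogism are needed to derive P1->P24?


With 23 implications in a chain connecting 24 propositions:
P1->P2, P2->P3, ..., P23->P24
Steps needed = (number of implications) - 1 = 23 - 1 = 22

22


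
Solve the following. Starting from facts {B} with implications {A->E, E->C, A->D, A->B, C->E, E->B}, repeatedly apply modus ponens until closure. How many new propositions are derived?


Initial facts: {B}
Apply modus ponens to closure:
  (no implication fires)
Final known: {B}
New propositions: {(none)}
Count = 0

0


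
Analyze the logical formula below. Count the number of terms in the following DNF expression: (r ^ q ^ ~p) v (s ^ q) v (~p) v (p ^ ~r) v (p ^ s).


A DNF formula is a disjunction of terms (conjunctions).
Terms are separated by v.
Counting the disjuncts: 5 terms.

5


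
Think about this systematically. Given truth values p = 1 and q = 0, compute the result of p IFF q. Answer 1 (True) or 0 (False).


p = 1, q = 0
Operation: p IFF q
Evaluate: 1 IFF 0 = 0

0


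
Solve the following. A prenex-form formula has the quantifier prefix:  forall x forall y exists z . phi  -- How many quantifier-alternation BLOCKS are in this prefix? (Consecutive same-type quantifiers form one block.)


Quantifier-type sequence: A A E  (A=forall, E=exists)
Group into maximal same-type runs:
  Ax2 | Ex1
Number of blocks = 2

2


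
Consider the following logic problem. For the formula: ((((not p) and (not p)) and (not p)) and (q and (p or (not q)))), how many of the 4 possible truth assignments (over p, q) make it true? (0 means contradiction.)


Check all 4 assignments:
p=0, q=0: 0
p=0, q=1: 0
p=1, q=0: 0
p=1, q=1: 0
Count of True = 0

0


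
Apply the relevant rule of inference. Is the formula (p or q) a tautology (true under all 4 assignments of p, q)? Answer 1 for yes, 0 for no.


Check all 4 assignments:
p=0, q=0: 0
p=0, q=1: 1
p=1, q=0: 1
p=1, q=1: 1
Satisfying count = 3/4.
Tautology iff count = 4: no.

0


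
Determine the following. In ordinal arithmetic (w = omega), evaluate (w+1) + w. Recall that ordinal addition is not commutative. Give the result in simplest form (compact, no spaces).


Compute (w+1) + w.
Ordinal + is associative but NOT commutative; for finite n>0, n + w = w but w + n stays w+n.
(w+1) + w = w + (1+w) = w + w = w*2 (the finite tail 1 is absorbed by the right w).
Result = w*2

w*2


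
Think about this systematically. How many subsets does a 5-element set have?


The power set of a set with n elements has 2^n elements.
|P(S)| = 2^5 = 32

32


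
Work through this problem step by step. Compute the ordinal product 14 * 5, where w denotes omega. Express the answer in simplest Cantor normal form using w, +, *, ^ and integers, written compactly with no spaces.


Compute 14 * 5.
Ordinal * is associative and left-distributive over +, but NOT commutative; for finite n>1, n*w = w but w*n stays w*n.
Both finite; ordinal * agrees with natural *: 14 * 5 = 70.
Result = 70

70


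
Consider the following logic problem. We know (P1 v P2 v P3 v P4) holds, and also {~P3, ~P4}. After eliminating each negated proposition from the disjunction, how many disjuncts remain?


Original disjuncts (4): P1, P2, P3, P4
Negated (eliminate): ~P3, ~P4
Remaining disjuncts: P1, P2
Count = 4 - 2 = 2

2


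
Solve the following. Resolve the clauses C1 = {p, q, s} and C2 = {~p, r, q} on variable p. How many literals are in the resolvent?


Remove p from C1 and ~p from C2.
C1 remainder: {q, s}
C2 remainder: {r, q}
Union (resolvent): {q, r, s}
Resolvent has 3 literal(s).

3


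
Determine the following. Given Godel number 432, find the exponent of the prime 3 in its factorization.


Factorize 432 by dividing by 3 repeatedly.
Division steps: 3 divides 432 exactly 3 time(s).
Exponent of 3 = 3

3


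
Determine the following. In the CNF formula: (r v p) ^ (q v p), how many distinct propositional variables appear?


Identify each variable that appears in the formula.
Variables found: p, q, r
Count = 3

3


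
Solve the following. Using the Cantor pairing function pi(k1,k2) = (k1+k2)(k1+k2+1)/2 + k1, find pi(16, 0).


k1 + k2 = 16
(k1+k2)(k1+k2+1)/2 = 16 * 17 / 2 = 136
pi = 136 + 16 = 152

152


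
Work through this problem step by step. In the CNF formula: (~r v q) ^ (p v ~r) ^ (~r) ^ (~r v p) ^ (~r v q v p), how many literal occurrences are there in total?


Counting literals in each clause:
Clause 1: 2 literal(s)
Clause 2: 2 literal(s)
Clause 3: 1 literal(s)
Clause 4: 2 literal(s)
Clause 5: 3 literal(s)
Total = 10

10


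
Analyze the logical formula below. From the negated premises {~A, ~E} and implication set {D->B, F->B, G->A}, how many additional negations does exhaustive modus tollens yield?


Initial negated facts: {~A, ~E}
Apply modus tollens to closure:
  ~A and G->A  =>  ~G
Final negated: {~A, ~E, ~G}
New negations: {~G}
Count = 1

1


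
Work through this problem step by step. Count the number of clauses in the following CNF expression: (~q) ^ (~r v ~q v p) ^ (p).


A CNF formula is a conjunction of clauses.
Clauses are separated by ^.
Counting the conjuncts: 3 clauses.

3


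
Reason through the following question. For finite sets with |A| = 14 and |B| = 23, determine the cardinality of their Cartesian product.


The Cartesian product A x B contains all ordered pairs (a, b).
|A x B| = |A| * |B| = 14 * 23 = 322

322


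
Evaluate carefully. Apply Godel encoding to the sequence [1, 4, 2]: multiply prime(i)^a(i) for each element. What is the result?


Encode each element as an exponent of the corresponding prime:
  2^1 = 2
  3^4 = 81
  5^2 = 25
Product = 2 * 81 * 25 = 4050

4050


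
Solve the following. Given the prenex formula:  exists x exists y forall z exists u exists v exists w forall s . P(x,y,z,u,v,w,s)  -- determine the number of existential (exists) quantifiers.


Quantifier prefix: exists x exists y forall z exists u exists v exists w forall s
Mark each quantifier type:
  E E U E E E U
Universal count = 2, Existential count = 5
Asked for existential (exists) quantifiers: 5

5


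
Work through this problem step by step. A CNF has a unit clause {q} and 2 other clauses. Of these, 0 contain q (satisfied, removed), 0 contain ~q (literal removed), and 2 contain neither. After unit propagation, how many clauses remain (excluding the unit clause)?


Satisfied (removed): 0
Shortened (remain): 0
Unchanged (remain): 2
Remaining = 0 + 2 = 2

2


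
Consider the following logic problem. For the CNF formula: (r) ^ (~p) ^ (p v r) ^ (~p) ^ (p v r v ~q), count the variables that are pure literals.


Check each variable for pure literal status:
p: mixed (not pure)
q: pure negative
r: pure positive
Pure literal count = 2

2


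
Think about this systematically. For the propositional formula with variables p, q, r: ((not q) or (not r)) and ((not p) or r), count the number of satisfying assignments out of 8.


Evaluate all 8 assignments for p, q, r:
p=0, q=0, r=0: 1
p=0, q=0, r=1: 1
p=0, q=1, r=0: 1
p=0, q=1, r=1: 0
p=1, q=0, r=0: 0
p=1, q=0, r=1: 1
p=1, q=1, r=0: 0
p=1, q=1, r=1: 0
Satisfying count = 4

4


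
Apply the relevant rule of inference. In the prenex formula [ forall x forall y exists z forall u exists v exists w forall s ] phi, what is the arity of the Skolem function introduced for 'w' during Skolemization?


Quantifier prefix: forall x forall y exists z forall u exists v exists w forall s
'w' is existentially quantified at position 6.
Universal variables preceding it: x, y, u
Skolem function arity = 3

3


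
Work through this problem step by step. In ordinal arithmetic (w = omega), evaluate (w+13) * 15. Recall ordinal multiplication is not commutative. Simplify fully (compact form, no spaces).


Compute (w+13) * 15.
Ordinal * is associative and left-distributive over +, but NOT commutative; for finite n>1, n*w = w but w*n stays w*n.
(w+13) * 15 = (w+13) repeated 15 times. Each intermediate +13 is absorbed by the following w; only the last survives: w*15+13.
Result = w*15+13

w*15+13


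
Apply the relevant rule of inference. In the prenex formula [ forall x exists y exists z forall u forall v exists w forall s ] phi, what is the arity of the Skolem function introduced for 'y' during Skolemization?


Quantifier prefix: forall x exists y exists z forall u forall v exists w forall s
'y' is existentially quantified at position 2.
Universal variables preceding it: x
Skolem function arity = 1

1


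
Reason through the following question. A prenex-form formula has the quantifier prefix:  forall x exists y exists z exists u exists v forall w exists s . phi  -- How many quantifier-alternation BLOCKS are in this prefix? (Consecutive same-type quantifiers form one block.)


Quantifier-type sequence: A E E E E A E  (A=forall, E=exists)
Group into maximal same-type runs:
  Ax1 | Ex4 | Ax1 | Ex1
Number of blocks = 4

4


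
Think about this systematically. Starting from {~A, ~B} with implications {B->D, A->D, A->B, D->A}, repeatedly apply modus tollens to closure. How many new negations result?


Initial negated facts: {~A, ~B}
Apply modus tollens to closure:
  ~A and D->A  =>  ~D
Final negated: {~A, ~B, ~D}
New negations: {~D}
Count = 1

1


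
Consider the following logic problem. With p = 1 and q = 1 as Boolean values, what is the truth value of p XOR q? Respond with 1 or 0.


p = 1, q = 1
Operation: p XOR q
Evaluate: 1 XOR 1 = 0

0


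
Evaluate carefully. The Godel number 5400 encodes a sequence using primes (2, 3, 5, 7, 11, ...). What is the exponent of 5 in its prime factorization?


Factorize 5400 by dividing by 5 repeatedly.
Division steps: 5 divides 5400 exactly 2 time(s).
Exponent of 5 = 2

2


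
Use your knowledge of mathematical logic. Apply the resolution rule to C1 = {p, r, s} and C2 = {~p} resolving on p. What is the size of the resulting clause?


Remove p from C1 and ~p from C2.
C1 remainder: {r, s}
C2 remainder: {}
Union (resolvent): {r, s}
Resolvent has 2 literal(s).

2


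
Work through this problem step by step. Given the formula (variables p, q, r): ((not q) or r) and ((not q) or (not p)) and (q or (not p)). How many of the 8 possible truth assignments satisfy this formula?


Evaluate all 8 assignments for p, q, r:
p=0, q=0, r=0: 1
p=0, q=0, r=1: 1
p=0, q=1, r=0: 0
p=0, q=1, r=1: 1
p=1, q=0, r=0: 0
p=1, q=0, r=1: 0
p=1, q=1, r=0: 0
p=1, q=1, r=1: 0
Satisfying count = 3

3


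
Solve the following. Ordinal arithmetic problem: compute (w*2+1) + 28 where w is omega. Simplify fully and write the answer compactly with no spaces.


Compute (w*2+1) + 28.
Ordinal + is associative but NOT commutative; for finite n>0, n + w = w but w + n stays w+n.
By associativity: (w*2+1) + 28 = w*2 + (1+28) = w*2+29.
Result = w*2+29

w*2+29


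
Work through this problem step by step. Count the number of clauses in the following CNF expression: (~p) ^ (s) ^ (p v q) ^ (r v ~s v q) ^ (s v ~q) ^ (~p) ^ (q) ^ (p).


A CNF formula is a conjunction of clauses.
Clauses are separated by ^.
Counting the conjuncts: 8 clauses.

8


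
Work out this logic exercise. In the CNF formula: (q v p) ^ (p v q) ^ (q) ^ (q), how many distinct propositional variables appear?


Identify each variable that appears in the formula.
Variables found: p, q
Count = 2

2


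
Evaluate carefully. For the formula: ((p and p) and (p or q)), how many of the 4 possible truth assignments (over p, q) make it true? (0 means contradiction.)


Check all 4 assignments:
p=0, q=0: 0
p=0, q=1: 0
p=1, q=0: 1
p=1, q=1: 1
Count of True = 2

2


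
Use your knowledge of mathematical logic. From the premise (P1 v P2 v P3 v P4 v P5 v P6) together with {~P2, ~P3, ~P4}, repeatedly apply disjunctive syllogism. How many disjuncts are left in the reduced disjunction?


Original disjuncts (6): P1, P2, P3, P4, P5, P6
Negated (eliminate): ~P2, ~P3, ~P4
Remaining disjuncts: P1, P5, P6
Count = 6 - 3 = 3

3


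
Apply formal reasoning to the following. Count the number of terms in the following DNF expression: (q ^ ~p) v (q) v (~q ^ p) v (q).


A DNF formula is a disjunction of terms (conjunctions).
Terms are separated by v.
Counting the disjuncts: 4 terms.

4


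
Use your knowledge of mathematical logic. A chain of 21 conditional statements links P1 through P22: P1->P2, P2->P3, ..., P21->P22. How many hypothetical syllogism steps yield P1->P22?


With 21 implications in a chain connecting 22 propositions:
P1->P2, P2->P3, ..., P21->P22
Steps needed = (number of implications) - 1 = 21 - 1 = 20

20


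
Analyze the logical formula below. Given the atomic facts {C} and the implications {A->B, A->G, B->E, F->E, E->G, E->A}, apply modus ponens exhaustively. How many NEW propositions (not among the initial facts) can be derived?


Initial facts: {C}
Apply modus ponens to closure:
  (no implication fires)
Final known: {C}
New propositions: {(none)}
Count = 0

0


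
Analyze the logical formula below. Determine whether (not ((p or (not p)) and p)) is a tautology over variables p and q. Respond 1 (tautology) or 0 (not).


Check all 4 assignments:
p=0, q=0: 1
p=0, q=1: 1
p=1, q=0: 0
p=1, q=1: 0
Satisfying count = 2/4.
Tautology iff count = 4: no.

0


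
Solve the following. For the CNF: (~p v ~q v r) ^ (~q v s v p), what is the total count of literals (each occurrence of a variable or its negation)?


Counting literals in each clause:
Clause 1: 3 literal(s)
Clause 2: 3 literal(s)
Total = 6

6


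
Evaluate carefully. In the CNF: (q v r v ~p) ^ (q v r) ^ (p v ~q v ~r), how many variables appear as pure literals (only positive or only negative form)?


Check each variable for pure literal status:
p: mixed (not pure)
q: mixed (not pure)
r: mixed (not pure)
Pure literal count = 0

0


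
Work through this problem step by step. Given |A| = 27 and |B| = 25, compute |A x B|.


The Cartesian product A x B contains all ordered pairs (a, b).
|A x B| = |A| * |B| = 27 * 25 = 675

675


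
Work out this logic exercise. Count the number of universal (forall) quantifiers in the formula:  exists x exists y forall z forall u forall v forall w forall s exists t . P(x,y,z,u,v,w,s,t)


Quantifier prefix: exists x exists y forall z forall u forall v forall w forall s exists t
Mark each quantifier type:
  E E U U U U U E
Universal count = 5, Existential count = 3
Asked for universal (forall) quantifiers: 5

5


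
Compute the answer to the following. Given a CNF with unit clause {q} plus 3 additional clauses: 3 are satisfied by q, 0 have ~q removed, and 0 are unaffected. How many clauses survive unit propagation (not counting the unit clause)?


Satisfied (removed): 3
Shortened (remain): 0
Unchanged (remain): 0
Remaining = 0 + 0 = 0

0


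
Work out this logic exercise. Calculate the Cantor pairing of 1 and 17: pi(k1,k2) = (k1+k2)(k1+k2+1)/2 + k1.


k1 + k2 = 18
(k1+k2)(k1+k2+1)/2 = 18 * 19 / 2 = 171
pi = 171 + 1 = 172

172


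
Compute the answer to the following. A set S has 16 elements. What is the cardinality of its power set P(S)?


The power set of a set with n elements has 2^n elements.
|P(S)| = 2^16 = 65536

65536


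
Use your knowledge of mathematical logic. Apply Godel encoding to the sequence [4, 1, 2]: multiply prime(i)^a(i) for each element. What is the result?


Encode each element as an exponent of the corresponding prime:
  2^4 = 16
  3^1 = 3
  5^2 = 25
Product = 16 * 3 * 25 = 1200

1200


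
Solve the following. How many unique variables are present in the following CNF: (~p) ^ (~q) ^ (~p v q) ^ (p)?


Identify each variable that appears in the formula.
Variables found: p, q
Count = 2

2


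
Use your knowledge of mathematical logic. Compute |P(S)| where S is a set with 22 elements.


The power set of a set with n elements has 2^n elements.
|P(S)| = 2^22 = 4194304

4194304


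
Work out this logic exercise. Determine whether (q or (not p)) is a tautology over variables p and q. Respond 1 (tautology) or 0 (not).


Check all 4 assignments:
p=0, q=0: 1
p=0, q=1: 1
p=1, q=0: 0
p=1, q=1: 1
Satisfying count = 3/4.
Tautology iff count = 4: no.

0


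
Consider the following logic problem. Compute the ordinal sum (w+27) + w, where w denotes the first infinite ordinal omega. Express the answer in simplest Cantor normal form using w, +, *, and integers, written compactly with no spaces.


Compute (w+27) + w.
Ordinal + is associative but NOT commutative; for finite n>0, n + w = w but w + n stays w+n.
(w+27) + w = w + (27+w) = w + w = w*2 (the finite tail 27 is absorbed by the right w).
Result = w*2

w*2
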